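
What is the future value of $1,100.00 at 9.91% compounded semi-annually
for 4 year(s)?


Formula: FV = P * (1 + r/m)^(m*t)
Period rate: r/m = 0.0991 / 2 = 0.04955
Total periods: m*t = 2 * 4 = 8
Growth factor: (1 + 0.04955)^8 = 1.472397
FV = $1,100.00 * 1.472397 = $1,619.64

$1,619.64


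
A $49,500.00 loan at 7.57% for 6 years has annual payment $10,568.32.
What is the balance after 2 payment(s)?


Formula: Balance = PV*(1+r)^k - PMT*((1+r)^k - 1)/r
Growth: (1 + 0.0757)^2 = 1.15713
Accumulated factor: ((1+r)^k - 1)/r = 2.0757
Balance = $49,500.00 * 1.15713 - $10,568.32 * 2.0757
Balance = $35,341.30

$35,341.30


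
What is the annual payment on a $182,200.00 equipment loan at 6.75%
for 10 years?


Formula: PMT = PV * r / (1 - (1+r)^(-n))
Denominator: 1 - (1 + 0.0675)^(-10) = 0.479619
Numerator: $182,200.00 * 0.0675 = 12298.5
PMT = 12298.5 / 0.479619 = $25,642.21

$25,642.21


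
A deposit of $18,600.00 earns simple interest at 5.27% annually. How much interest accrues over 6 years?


Formula: I = P * r * t
Substituting: I = $18,600.00 * 0.0527 * 6
Step: I = $18,600.00 * 0.3162
I = $5,881.32

$5,881.32


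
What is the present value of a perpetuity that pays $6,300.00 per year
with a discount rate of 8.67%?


Formula: PV = C / r
Substituting: PV = $6,300.00 / 0.0867
PV = $72,664.36

$72,664.36


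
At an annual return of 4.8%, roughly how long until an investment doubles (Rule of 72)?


Formula: Years ≈ 72 / r
Substituting: Years ≈ 72 / 4.8
Years ≈ 15.0

15.0 years


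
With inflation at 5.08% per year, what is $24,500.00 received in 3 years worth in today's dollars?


Formula: Real value = nominal / (1 + inflation)^years
Price level: (1 + 0.0508)^3 = 1.160273
Real value = $24,500.00 / 1.160273 = $21,115.72

$21,115.72


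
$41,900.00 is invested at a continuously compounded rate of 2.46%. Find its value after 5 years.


Formula: FV = P * e^(r*t)
Exponent: r*t = 0.0246 * 5 = 0.123
e^(0.123) = 1.130884
FV = $41,900.00 * 1.130884 = $47,384.06

$47,384.06


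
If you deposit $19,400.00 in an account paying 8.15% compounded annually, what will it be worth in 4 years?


Formula: FV = P * (1 + r)^n
Substituting: FV = $19,400.00 * (1 + 0.0815)^4
Growth factor: (1.0815)^4 = 1.368063
FV = $19,400.00 * 1.368063 = $26,540.42

$26,540.42


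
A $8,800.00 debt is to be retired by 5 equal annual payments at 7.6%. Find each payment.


Formula: PMT = PV * r / (1 - (1+r)^(-n))
Denominator: 1 - (1 + 0.076)^(-5) = 0.306672
Numerator: $8,800.00 * 0.076 = 668.8
PMT = 668.8 / 0.306672 = $2,180.83

$2,180.83


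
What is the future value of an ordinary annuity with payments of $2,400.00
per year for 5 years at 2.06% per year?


Formula: FV = PMT * ((1+r)^n - 1) / r
Growth factor: (1 + 0.0206)^5 = 1.107332
Numerator: 1.107332 - 1 = 0.107332
FV = $2,400.00 * 0.107332 / 0.0206 = $12,504.69

$12,504.69


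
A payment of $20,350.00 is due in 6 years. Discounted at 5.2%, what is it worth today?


Formula: PV = FV / (1 + r)^n
Substituting: PV = $20,350.00 / (1 + 0.052)^6
Discount factor: (1.052)^6 = 1.355484
PV = $20,350.00 / 1.355484 = $15,013.09

$15,013.09


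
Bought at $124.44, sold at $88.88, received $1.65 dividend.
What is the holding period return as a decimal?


Formula: HPR = (P1 - P0 + D) / P0
Gain: $88.88 - $124.44 + $1.65 = -$33.91
HPR = -$33.91 / $124.44 = -0.2725

-0.2725


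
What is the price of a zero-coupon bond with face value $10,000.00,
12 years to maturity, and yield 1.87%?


Formula: Price = FV / (1 + r)^n
Substituting: Price = $10,000.00 / (1 + 0.0187)^12
Discount factor: (1.0187)^12 = 1.248981
Price = $10,000.00 / 1.248981 = $8,006.53

$8,006.53


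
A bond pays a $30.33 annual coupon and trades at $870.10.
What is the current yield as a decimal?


Formula: Current yield = annual coupon / price
Substituting: CY = $30.33 / $870.10
CY = 0.034858

0.034858


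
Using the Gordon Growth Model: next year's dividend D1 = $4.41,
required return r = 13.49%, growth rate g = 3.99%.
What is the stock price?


Formula: P = D1 / (r - g)
Spread: r - g = 0.1349 - 0.0399 = 0.095
Substituting: P = $4.41 / 0.095
P = $46.42

$46.42


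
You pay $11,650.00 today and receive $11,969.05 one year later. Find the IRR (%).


Formula: IRR = C1/C0 - 1
Substituting: IRR = $11,969.05 / $11,650.00 - 1
Ratio: 1.027386 - 1 = 0.027386
IRR = 2.7386%

2.7386%


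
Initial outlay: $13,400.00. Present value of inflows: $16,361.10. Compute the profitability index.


Formula: PI = PV(cash flows) / initial investment
Substituting: PI = $16,361.10 / $13,400.00
PI = 1.221

1.221


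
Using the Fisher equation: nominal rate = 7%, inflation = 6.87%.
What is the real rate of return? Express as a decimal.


Formula: (1 + r_real) = (1 + r_nom) / (1 + inflation)
Substituting: (1 + r_real) = 1.07 / 1.0687
(1 + r_real) = 1.001216
r_real = 1.001216 - 1 = 0.001216

0.001216


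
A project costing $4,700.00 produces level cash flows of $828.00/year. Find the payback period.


Formula: Payback = investment / annual cash flow
Substituting: Payback = $4,700.00 / $828.00
Payback = 5.6763 years

5.6763 years


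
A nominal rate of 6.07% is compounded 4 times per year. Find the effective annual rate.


Formula: EAR = (1 + r/m)^m - 1
Period rate: r/m = 0.0607 / 4 = 0.015175
Compounding: (1 + 0.015175)^4 = 1.062096
EAR = 1.062096 - 1 = 0.062096

0.062096


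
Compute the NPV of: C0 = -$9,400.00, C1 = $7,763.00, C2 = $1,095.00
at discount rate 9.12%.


Formula: NPV = C0 + C1/(1+r) + C2/(1+r)^2
Discount C1: $7,763.00 / (1 + 0.0912) = $7,114.19
Discount C2: $1,095.00 / (1 + 0.0912)^2 = $919.61
NPV = -$9,400.00 + $7,114.19 + $919.61 = -$1,366.20

-$1,366.20


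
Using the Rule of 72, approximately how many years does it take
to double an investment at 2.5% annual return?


Formula: Years ≈ 72 / r
Substituting: Years ≈ 72 / 2.5
Years ≈ 28.8

28.8 years


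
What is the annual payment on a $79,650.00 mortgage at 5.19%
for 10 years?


Formula: PMT = PV * r / (1 - (1+r)^(-n))
Denominator: 1 - (1 + 0.0519)^(-10) = 0.397086
Numerator: $79,650.00 * 0.0519 = 4133.835
PMT = 4133.835 / 0.397086 = $10,410.43

$10,410.43


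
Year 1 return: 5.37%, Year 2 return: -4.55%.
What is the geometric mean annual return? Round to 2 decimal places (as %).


Formula: Geometric mean = ((1+r1)*(1+r2))^(1/2) - 1
Product: (1 + 0.0537) * (1 + -0.0455) = 1.0537 * 0.9545 = 1.005757
Square root: 1.005757^0.5 = 1.002874
Geometric mean = 1.002874 - 1 = 0.002874
As percentage: 0.29%

0.29%


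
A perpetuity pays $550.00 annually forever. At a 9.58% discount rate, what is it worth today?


Formula: PV = C / r
Substituting: PV = $550.00 / 0.0958
PV = $5,741.13

$5,741.13


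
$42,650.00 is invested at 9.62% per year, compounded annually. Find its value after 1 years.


Formula: FV = P * (1 + r)^n
Substituting: FV = $42,650.00 * (1 + 0.0962)^1
Growth factor: (1.0962)^1 = 1.0962
FV = $42,650.00 * 1.0962 = $46,752.93

$46,752.93


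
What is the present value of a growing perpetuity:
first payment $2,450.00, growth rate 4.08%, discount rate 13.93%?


Formula: PV = C / (r - g)
Spread: r - g = 0.1393 - 0.0408 = 0.0985
Substituting: PV = $2,450.00 / 0.0985
PV = $24,873.10

$24,873.10


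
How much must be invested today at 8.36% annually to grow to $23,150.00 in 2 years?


Formula: PV = FV / (1 + r)^n
Substituting: PV = $23,150.00 / (1 + 0.0836)^2
Discount factor: (1.0836)^2 = 1.174189
PV = $23,150.00 / 1.174189 = $19,715.74

$19,715.74


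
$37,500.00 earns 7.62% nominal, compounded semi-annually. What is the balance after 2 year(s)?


Formula: FV = P * (1 + r/m)^(m*t)
Period rate: r/m = 0.0762 / 2 = 0.0381
Total periods: m*t = 2 * 2 = 4
Growth factor: (1 + 0.0381)^4 = 1.161333
FV = $37,500.00 * 1.161333 = $43,549.99

$43,549.99


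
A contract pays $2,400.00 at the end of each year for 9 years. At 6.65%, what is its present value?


Formula: PV = PMT * (1 - (1+r)^(-n)) / r
Discount factor: (1 + 0.0665)^(-9) = 0.560212
Bracket: 1 - 0.560212 = 0.439788
PV = $2,400.00 * 0.439788 / 0.0665 = $15,872.05

$15,872.05


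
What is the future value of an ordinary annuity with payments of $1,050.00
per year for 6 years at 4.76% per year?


Formula: FV = PMT * ((1+r)^n - 1) / r
Growth factor: (1 + 0.0476)^6 = 1.321822
Numerator: 1.321822 - 1 = 0.321822
FV = $1,050.00 * 0.321822 / 0.0476 = $7,099.01

$7,099.01


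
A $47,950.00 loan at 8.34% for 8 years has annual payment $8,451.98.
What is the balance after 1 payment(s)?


Formula: Balance = PV*(1+r)^k - PMT*((1+r)^k - 1)/r
Growth: (1 + 0.0834)^1 = 1.0834
Accumulated factor: ((1+r)^k - 1)/r = 1.0
Balance = $47,950.00 * 1.0834 - $8,451.98 * 1.0
Balance = $43,497.05

$43,497.05


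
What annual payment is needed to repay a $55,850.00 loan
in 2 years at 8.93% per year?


Formula: PMT = PV * r / (1 - (1+r)^(-n))
Denominator: 1 - (1 + 0.0893)^(-2) = 0.157238
Numerator: $55,850.00 * 0.0893 = 4987.405
PMT = 4987.405 / 0.157238 = $31,718.85

$31,718.85


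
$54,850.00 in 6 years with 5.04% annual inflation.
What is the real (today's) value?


Formula: Real value = nominal / (1 + inflation)^years
Price level: (1 + 0.0504)^6 = 1.343162
Real value = $54,850.00 / 1.343162 = $40,836.49

$40,836.49


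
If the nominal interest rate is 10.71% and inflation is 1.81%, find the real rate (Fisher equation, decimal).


Formula: (1 + r_real) = (1 + r_nom) / (1 + inflation)
Substituting: (1 + r_real) = 1.1071 / 1.0181
(1 + r_real) = 1.087418
r_real = 1.087418 - 1 = 0.087418

0.087418


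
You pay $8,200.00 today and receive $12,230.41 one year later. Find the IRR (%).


Formula: IRR = C1/C0 - 1
Substituting: IRR = $12,230.41 / $8,200.00 - 1
Ratio: 1.491513 - 1 = 0.491513
IRR = 49.1513%

49.1513%


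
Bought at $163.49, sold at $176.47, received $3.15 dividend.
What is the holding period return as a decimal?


Formula: HPR = (P1 - P0 + D) / P0
Gain: $176.47 - $163.49 + $3.15 = $16.13
HPR = $16.13 / $163.49 = 0.0987

0.0987


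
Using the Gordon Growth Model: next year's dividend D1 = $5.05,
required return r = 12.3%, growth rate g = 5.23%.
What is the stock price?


Formula: P = D1 / (r - g)
Spread: r - g = 0.123 - 0.0523 = 0.0707
Substituting: P = $5.05 / 0.0707
P = $71.43

$71.43


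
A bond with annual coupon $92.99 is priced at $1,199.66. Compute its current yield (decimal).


Formula: Current yield = annual coupon / price
Substituting: CY = $92.99 / $1,199.66
CY = 0.077514

0.077514


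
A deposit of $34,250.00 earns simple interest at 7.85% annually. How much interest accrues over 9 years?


Formula: I = P * r * t
Substituting: I = $34,250.00 * 0.0785 * 9
Step: I = $34,250.00 * 0.7065
I = $24,197.63

$24,197.63


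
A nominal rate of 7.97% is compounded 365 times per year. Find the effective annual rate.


Formula: EAR = (1 + r/m)^m - 1
Period rate: r/m = 0.0797 / 365 = 0.000218
Compounding: (1 + 0.000218)^365 = 1.082953
EAR = 1.082953 - 1 = 0.082953

0.082953


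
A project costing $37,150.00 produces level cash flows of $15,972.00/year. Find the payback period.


Formula: Payback = investment / annual cash flow
Substituting: Payback = $37,150.00 / $15,972.00
Payback = 2.3259 years

2.3259 years


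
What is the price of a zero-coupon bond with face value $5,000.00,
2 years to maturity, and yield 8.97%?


Formula: Price = FV / (1 + r)^n
Substituting: Price = $5,000.00 / (1 + 0.0897)^2
Discount factor: (1.0897)^2 = 1.187446
Price = $5,000.00 / 1.187446 = $4,210.72

$4,210.72


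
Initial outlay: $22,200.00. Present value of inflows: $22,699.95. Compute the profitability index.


Formula: PI = PV(cash flows) / initial investment
Substituting: PI = $22,699.95 / $22,200.00
PI = 1.0225

1.0225


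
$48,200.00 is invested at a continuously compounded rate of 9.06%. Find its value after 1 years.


Formula: FV = P * e^(r*t)
Exponent: r*t = 0.0906 * 1 = 0.0906
e^(0.0906) = 1.094831
FV = $48,200.00 * 1.094831 = $52,770.85

$52,770.85


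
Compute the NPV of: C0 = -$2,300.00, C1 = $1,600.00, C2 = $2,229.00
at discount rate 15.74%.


Formula: NPV = C0 + C1/(1+r) + C2/(1+r)^2
Discount C1: $1,600.00 / (1 + 0.1574) = $1,382.41
Discount C2: $2,229.00 / (1 + 0.1574)^2 = $1,663.96
NPV = -$2,300.00 + $1,382.41 + $1,663.96 = $746.37

$746.37


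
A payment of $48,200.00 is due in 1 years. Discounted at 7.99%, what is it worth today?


Formula: PV = FV / (1 + r)^n
Substituting: PV = $48,200.00 / (1 + 0.0799)^1
Discount factor: (1.0799)^1 = 1.0799
PV = $48,200.00 / 1.0799 = $44,633.76

$44,633.76


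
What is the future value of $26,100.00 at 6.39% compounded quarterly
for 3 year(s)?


Formula: FV = P * (1 + r/m)^(m*t)
Period rate: r/m = 0.0639 / 4 = 0.015975
Total periods: m*t = 4 * 3 = 12
Growth factor: (1 + 0.015975)^12 = 1.209473
FV = $26,100.00 * 1.209473 = $31,567.25

$31,567.25


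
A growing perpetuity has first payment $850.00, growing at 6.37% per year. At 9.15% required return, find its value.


Formula: PV = C / (r - g)
Spread: r - g = 0.0915 - 0.0637 = 0.0278
Substituting: PV = $850.00 / 0.0278
PV = $30,575.54

$30,575.54


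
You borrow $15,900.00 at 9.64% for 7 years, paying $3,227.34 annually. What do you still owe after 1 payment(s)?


Formula: Balance = PV*(1+r)^k - PMT*((1+r)^k - 1)/r
Growth: (1 + 0.0964)^1 = 1.0964
Accumulated factor: ((1+r)^k - 1)/r = 1.0
Balance = $15,900.00 * 1.0964 - $3,227.34 * 1.0
Balance = $14,205.42

$14,205.42


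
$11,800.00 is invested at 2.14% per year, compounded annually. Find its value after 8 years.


Formula: FV = P * (1 + r)^n
Substituting: FV = $11,800.00 * (1 + 0.0214)^8
Growth factor: (1.0214)^8 = 1.184587
FV = $11,800.00 * 1.184587 = $13,978.12

$13,978.12


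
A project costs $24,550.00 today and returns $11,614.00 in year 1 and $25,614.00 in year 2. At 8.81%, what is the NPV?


Formula: NPV = C0 + C1/(1+r) + C2/(1+r)^2
Discount C1: $11,614.00 / (1 + 0.0881) = $10,673.65
Discount C2: $25,614.00 / (1 + 0.0881)^2 = $21,634.15
NPV = -$24,550.00 + $10,673.65 + $21,634.15 = $7,757.80

$7,757.80


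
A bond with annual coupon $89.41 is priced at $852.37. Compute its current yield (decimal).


Formula: Current yield = annual coupon / price
Substituting: CY = $89.41 / $852.37
CY = 0.104896

0.104896


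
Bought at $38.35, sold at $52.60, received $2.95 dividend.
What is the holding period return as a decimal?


Formula: HPR = (P1 - P0 + D) / P0
Gain: $52.60 - $38.35 + $2.95 = $17.20
HPR = $17.20 / $38.35 = 0.4485

0.4485


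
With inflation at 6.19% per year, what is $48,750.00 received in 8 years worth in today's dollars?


Formula: Real value = nominal / (1 + inflation)^years
Price level: (1 + 0.0619)^8 = 1.616847
Real value = $48,750.00 / 1.616847 = $30,151.27

$30,151.27


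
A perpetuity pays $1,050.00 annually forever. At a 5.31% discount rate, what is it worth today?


Formula: PV = C / r
Substituting: PV = $1,050.00 / 0.0531
PV = $19,774.01

$19,774.01


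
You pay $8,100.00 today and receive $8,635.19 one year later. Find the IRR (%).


Formula: IRR = C1/C0 - 1
Substituting: IRR = $8,635.19 / $8,100.00 - 1
Ratio: 1.066073 - 1 = 0.066073
IRR = 6.6073%

6.6073%


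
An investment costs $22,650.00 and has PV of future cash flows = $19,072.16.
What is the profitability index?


Formula: PI = PV(cash flows) / initial investment
Substituting: PI = $19,072.16 / $22,650.00
PI = 0.842

0.842


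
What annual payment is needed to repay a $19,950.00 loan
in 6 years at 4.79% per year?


Formula: PMT = PV * r / (1 - (1+r)^(-n))
Denominator: 1 - (1 + 0.0479)^(-6) = 0.244767
Numerator: $19,950.00 * 0.0479 = 955.605
PMT = 955.605 / 0.244767 = $3,904.14

$3,904.14


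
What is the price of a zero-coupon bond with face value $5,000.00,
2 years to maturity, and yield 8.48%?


Formula: Price = FV / (1 + r)^n
Substituting: Price = $5,000.00 / (1 + 0.0848)^2
Discount factor: (1.0848)^2 = 1.176791
Price = $5,000.00 / 1.176791 = $4,248.84

$4,248.84


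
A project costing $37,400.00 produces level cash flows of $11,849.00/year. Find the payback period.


Formula: Payback = investment / annual cash flow
Substituting: Payback = $37,400.00 / $11,849.00
Payback = 3.1564 years

3.1564 years


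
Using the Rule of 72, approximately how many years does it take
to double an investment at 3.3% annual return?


Formula: Years ≈ 72 / r
Substituting: Years ≈ 72 / 3.3
Years ≈ 21.8

21.8 years


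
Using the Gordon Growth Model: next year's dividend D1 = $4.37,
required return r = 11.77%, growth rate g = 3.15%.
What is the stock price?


Formula: P = D1 / (r - g)
Spread: r - g = 0.1177 - 0.0315 = 0.0862
Substituting: P = $4.37 / 0.0862
P = $50.70

$50.70


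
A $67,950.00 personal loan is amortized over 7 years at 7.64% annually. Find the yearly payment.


Formula: PMT = PV * r / (1 - (1+r)^(-n))
Denominator: 1 - (1 + 0.0764)^(-7) = 0.402711
Numerator: $67,950.00 * 0.0764 = 5191.38
PMT = 5191.38 / 0.402711 = $12,891.07

$12,891.07


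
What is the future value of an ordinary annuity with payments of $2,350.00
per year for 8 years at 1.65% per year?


Formula: FV = PMT * ((1+r)^n - 1) / r
Growth factor: (1 + 0.0165)^8 = 1.13988
Numerator: 1.13988 - 1 = 0.13988
FV = $2,350.00 * 0.13988 / 0.0165 = $19,922.28

$19,922.28


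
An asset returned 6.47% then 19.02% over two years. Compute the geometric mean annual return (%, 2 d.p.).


Formula: Geometric mean = ((1+r1)*(1+r2))^(1/2) - 1
Product: (1 + 0.0647) * (1 + 0.1902) = 1.0647 * 1.1902 = 1.267206
Square root: 1.267206^0.5 = 1.125702
Geometric mean = 1.125702 - 1 = 0.125702
As percentage: 12.57%

12.57%


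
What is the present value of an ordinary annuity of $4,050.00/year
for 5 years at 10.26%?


Formula: PV = PMT * (1 - (1+r)^(-n)) / r
Discount factor: (1 + 0.1026)^(-5) = 0.613635
Bracket: 1 - 0.613635 = 0.386365
PV = $4,050.00 * 0.386365 / 0.1026 = $15,251.25

$15,251.25


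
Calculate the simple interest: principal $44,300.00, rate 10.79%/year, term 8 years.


Formula: I = P * r * t
Substituting: I = $44,300.00 * 0.1079 * 8
Step: I = $44,300.00 * 0.8632
I = $38,239.76

$38,239.76


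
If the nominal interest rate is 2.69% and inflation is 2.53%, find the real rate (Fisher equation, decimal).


Formula: (1 + r_real) = (1 + r_nom) / (1 + inflation)
Substituting: (1 + r_real) = 1.0269 / 1.0253
(1 + r_real) = 1.001561
r_real = 1.001561 - 1 = 0.001561

0.001561


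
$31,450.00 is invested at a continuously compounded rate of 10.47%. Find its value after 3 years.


Formula: FV = P * e^(r*t)
Exponent: r*t = 0.1047 * 3 = 0.3141
e^(0.3141) = 1.369027
FV = $31,450.00 * 1.369027 = $43,055.89

$43,055.89


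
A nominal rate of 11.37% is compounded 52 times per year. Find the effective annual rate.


Formula: EAR = (1 + r/m)^m - 1
Period rate: r/m = 0.1137 / 52 = 0.002187
Compounding: (1 + 0.002187)^52 = 1.120277
EAR = 1.120277 - 1 = 0.120277

0.120277


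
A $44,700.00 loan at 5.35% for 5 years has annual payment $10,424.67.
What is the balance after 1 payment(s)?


Formula: Balance = PV*(1+r)^k - PMT*((1+r)^k - 1)/r
Growth: (1 + 0.0535)^1 = 1.0535
Accumulated factor: ((1+r)^k - 1)/r = 1.0
Balance = $44,700.00 * 1.0535 - $10,424.67 * 1.0
Balance = $36,666.78

$36,666.78


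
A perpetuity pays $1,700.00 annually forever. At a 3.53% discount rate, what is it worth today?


Formula: PV = C / r
Substituting: PV = $1,700.00 / 0.0353
PV = $48,158.64

$48,158.64


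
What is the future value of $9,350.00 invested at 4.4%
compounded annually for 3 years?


Formula: FV = P * (1 + r)^n
Substituting: FV = $9,350.00 * (1 + 0.044)^3
Growth factor: (1.044)^3 = 1.137893
FV = $9,350.00 * 1.137893 = $10,639.30

$10,639.30


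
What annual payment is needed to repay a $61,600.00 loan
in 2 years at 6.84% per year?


Formula: PMT = PV * r / (1 - (1+r)^(-n))
Denominator: 1 - (1 + 0.0684)^(-2) = 0.123943
Numerator: $61,600.00 * 0.0684 = 4213.44
PMT = 4213.44 / 0.123943 = $33,994.91

$33,994.91


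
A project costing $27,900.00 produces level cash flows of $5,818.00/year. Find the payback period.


Formula: Payback = investment / annual cash flow
Substituting: Payback = $27,900.00 / $5,818.00
Payback = 4.7955 years

4.7955 years


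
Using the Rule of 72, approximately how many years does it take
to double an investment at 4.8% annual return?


Formula: Years ≈ 72 / r
Substituting: Years ≈ 72 / 4.8
Years ≈ 15.0

15.0 years


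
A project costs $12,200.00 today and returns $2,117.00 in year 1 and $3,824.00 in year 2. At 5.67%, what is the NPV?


Formula: NPV = C0 + C1/(1+r) + C2/(1+r)^2
Discount C1: $2,117.00 / (1 + 0.0567) = $2,003.41
Discount C2: $3,824.00 / (1 + 0.0567)^2 = $3,424.64
NPV = -$12,200.00 + $2,003.41 + $3,424.64 = -$6,771.96

-$6,771.96


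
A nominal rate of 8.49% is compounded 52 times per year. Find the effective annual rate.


Formula: EAR = (1 + r/m)^m - 1
Period rate: r/m = 0.0849 / 52 = 0.001633
Compounding: (1 + 0.001633)^52 = 1.088533
EAR = 1.088533 - 1 = 0.088533

0.088533


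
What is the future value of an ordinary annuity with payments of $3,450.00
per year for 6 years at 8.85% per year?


Formula: FV = PMT * ((1+r)^n - 1) / r
Growth factor: (1 + 0.0885)^6 = 1.6633
Numerator: 1.6633 - 1 = 0.6633
FV = $3,450.00 * 0.6633 / 0.0885 = $25,857.46

$25,857.46


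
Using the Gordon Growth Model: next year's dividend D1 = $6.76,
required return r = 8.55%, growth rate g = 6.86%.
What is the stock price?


Formula: P = D1 / (r - g)
Spread: r - g = 0.0855 - 0.0686 = 0.0169
Substituting: P = $6.76 / 0.0169
P = $400.00

$400.00


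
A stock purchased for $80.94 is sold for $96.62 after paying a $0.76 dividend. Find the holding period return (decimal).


Formula: HPR = (P1 - P0 + D) / P0
Gain: $96.62 - $80.94 + $0.76 = $16.44
HPR = $16.44 / $80.94 = 0.2031

0.2031


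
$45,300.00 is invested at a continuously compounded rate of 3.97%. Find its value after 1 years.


Formula: FV = P * e^(r*t)
Exponent: r*t = 0.0397 * 1 = 0.0397
e^(0.0397) = 1.040499
FV = $45,300.00 * 1.040499 = $47,134.59

$47,134.59


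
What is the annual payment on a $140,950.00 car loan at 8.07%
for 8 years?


Formula: PMT = PV * r / (1 - (1+r)^(-n))
Denominator: 1 - (1 + 0.0807)^(-8) = 0.462524
Numerator: $140,950.00 * 0.0807 = 11374.665
PMT = 11374.665 / 0.462524 = $24,592.58

$24,592.58


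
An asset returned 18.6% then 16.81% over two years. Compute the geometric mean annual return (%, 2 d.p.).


Formula: Geometric mean = ((1+r1)*(1+r2))^(1/2) - 1
Product: (1 + 0.186) * (1 + 0.1681) = 1.186 * 1.1681 = 1.385367
Square root: 1.385367^0.5 = 1.177016
Geometric mean = 1.177016 - 1 = 0.177016
As percentage: 17.70%

17.70%


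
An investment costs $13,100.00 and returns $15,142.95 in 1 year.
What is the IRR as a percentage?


Formula: IRR = C1/C0 - 1
Substituting: IRR = $15,142.95 / $13,100.00 - 1
Ratio: 1.15595 - 1 = 0.15595
IRR = 15.595%

15.595%


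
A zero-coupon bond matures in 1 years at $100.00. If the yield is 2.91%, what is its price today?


Formula: Price = FV / (1 + r)^n
Substituting: Price = $100.00 / (1 + 0.0291)^1
Discount factor: (1.0291)^1 = 1.0291
Price = $100.00 / 1.0291 = $97.17

$97.17


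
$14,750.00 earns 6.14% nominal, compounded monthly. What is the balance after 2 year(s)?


Formula: FV = P * (1 + r/m)^(m*t)
Period rate: r/m = 0.0614 / 12 = 0.005117
Total periods: m*t = 12 * 2 = 24
Growth factor: (1 + 0.005117)^24 = 1.130304
FV = $14,750.00 * 1.130304 = $16,671.99

$16,671.99


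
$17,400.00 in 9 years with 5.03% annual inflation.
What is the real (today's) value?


Formula: Real value = nominal / (1 + inflation)^years
Price level: (1 + 0.0503)^9 = 1.555322
Real value = $17,400.00 / 1.555322 = $11,187.39

$11,187.39


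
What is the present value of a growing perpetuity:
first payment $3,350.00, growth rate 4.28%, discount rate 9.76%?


Formula: PV = C / (r - g)
Spread: r - g = 0.0976 - 0.0428 = 0.0548
Substituting: PV = $3,350.00 / 0.0548
PV = $61,131.39

$61,131.39


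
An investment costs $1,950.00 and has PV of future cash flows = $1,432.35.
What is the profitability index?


Formula: PI = PV(cash flows) / initial investment
Substituting: PI = $1,432.35 / $1,950.00
PI = 0.7345

0.7345


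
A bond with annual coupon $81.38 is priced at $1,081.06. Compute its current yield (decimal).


Formula: Current yield = annual coupon / price
Substituting: CY = $81.38 / $1,081.06
CY = 0.075278

0.075278


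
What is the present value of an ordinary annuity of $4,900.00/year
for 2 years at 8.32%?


Formula: PV = PMT * (1 - (1+r)^(-n)) / r
Discount factor: (1 + 0.0832)^(-2) = 0.852281
Bracket: 1 - 0.852281 = 0.147719
PV = $4,900.00 * 0.147719 / 0.0832 = $8,699.81

$8,699.81


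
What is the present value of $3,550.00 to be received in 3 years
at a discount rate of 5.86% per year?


Formula: PV = FV / (1 + r)^n
Substituting: PV = $3,550.00 / (1 + 0.0586)^3
Discount factor: (1.0586)^3 = 1.186303
PV = $3,550.00 / 1.186303 = $2,992.49

$2,992.49


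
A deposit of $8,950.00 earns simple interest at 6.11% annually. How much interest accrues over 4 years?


Formula: I = P * r * t
Substituting: I = $8,950.00 * 0.0611 * 4
Step: I = $8,950.00 * 0.2444
I = $2,187.38

$2,187.38


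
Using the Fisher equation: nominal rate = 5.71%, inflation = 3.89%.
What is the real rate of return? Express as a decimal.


Formula: (1 + r_real) = (1 + r_nom) / (1 + inflation)
Substituting: (1 + r_real) = 1.0571 / 1.0389
(1 + r_real) = 1.017519
r_real = 1.017519 - 1 = 0.017519

0.017519


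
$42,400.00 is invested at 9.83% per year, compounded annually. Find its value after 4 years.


Formula: FV = P * (1 + r)^n
Substituting: FV = $42,400.00 * (1 + 0.0983)^4
Growth factor: (1.0983)^4 = 1.45507
FV = $42,400.00 * 1.45507 = $61,694.97

$61,694.97


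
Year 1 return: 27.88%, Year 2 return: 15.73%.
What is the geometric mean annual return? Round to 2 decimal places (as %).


Formula: Geometric mean = ((1+r1)*(1+r2))^(1/2) - 1
Product: (1 + 0.2788) * (1 + 0.1573) = 1.2788 * 1.1573 = 1.479955
Square root: 1.479955^0.5 = 1.216534
Geometric mean = 1.216534 - 1 = 0.216534
As percentage: 21.65%

21.65%


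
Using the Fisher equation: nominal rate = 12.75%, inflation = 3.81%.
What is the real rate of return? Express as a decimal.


Formula: (1 + r_real) = (1 + r_nom) / (1 + inflation)
Substituting: (1 + r_real) = 1.1275 / 1.0381
(1 + r_real) = 1.086119
r_real = 1.086119 - 1 = 0.086119

0.086119


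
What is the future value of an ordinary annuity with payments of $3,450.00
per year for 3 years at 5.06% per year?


Formula: FV = PMT * ((1+r)^n - 1) / r
Growth factor: (1 + 0.0506)^3 = 1.159611
Numerator: 1.159611 - 1 = 0.159611
FV = $3,450.00 * 0.159611 / 0.0506 = $10,882.54

$10,882.54


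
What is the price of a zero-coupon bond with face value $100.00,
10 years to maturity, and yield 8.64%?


Formula: Price = FV / (1 + r)^n
Substituting: Price = $100.00 / (1 + 0.0864)^10
Discount factor: (1.0864)^10 = 2.290327
Price = $100.00 / 2.290327 = $43.66

$43.66


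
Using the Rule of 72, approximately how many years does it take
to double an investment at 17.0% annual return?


Formula: Years ≈ 72 / r
Substituting: Years ≈ 72 / 17.0
Years ≈ 4.2

4.2 years


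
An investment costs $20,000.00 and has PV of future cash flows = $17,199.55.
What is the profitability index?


Formula: PI = PV(cash flows) / initial investment
Substituting: PI = $17,199.55 / $20,000.00
PI = 0.86

0.86


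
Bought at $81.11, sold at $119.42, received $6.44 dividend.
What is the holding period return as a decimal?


Formula: HPR = (P1 - P0 + D) / P0
Gain: $119.42 - $81.11 + $6.44 = $44.75
HPR = $44.75 / $81.11 = 0.5517

0.5517


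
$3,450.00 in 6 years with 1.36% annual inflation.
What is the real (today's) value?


Formula: Real value = nominal / (1 + inflation)^years
Price level: (1 + 0.0136)^6 = 1.084425
Real value = $3,450.00 / 1.084425 = $3,181.41

$3,181.41


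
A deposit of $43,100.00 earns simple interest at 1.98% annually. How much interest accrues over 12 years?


Formula: I = P * r * t
Substituting: I = $43,100.00 * 0.0198 * 12
Step: I = $43,100.00 * 0.2376
I = $10,240.56

$10,240.56


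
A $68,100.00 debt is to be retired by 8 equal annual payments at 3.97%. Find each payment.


Formula: PMT = PV * r / (1 - (1+r)^(-n))
Denominator: 1 - (1 + 0.0397)^(-8) = 0.267621
Numerator: $68,100.00 * 0.0397 = 2703.57
PMT = 2703.57 / 0.267621 = $10,102.22

$10,102.22


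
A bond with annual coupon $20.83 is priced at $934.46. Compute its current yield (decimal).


Formula: Current yield = annual coupon / price
Substituting: CY = $20.83 / $934.46
CY = 0.022291

0.022291


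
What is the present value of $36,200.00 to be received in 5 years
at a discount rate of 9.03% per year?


Formula: PV = FV / (1 + r)^n
Substituting: PV = $36,200.00 / (1 + 0.0903)^5
Discount factor: (1.0903)^5 = 1.540742
PV = $36,200.00 / 1.540742 = $23,495.17

$23,495.17


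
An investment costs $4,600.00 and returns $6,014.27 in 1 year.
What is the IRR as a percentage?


Formula: IRR = C1/C0 - 1
Substituting: IRR = $6,014.27 / $4,600.00 - 1
Ratio: 1.30745 - 1 = 0.30745
IRR = 30.745%

30.745%


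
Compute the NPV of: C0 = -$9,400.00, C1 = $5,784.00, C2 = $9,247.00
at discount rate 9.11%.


Formula: NPV = C0 + C1/(1+r) + C2/(1+r)^2
Discount C1: $5,784.00 / (1 + 0.0911) = $5,301.07
Discount C2: $9,247.00 / (1 + 0.0911)^2 = $7,767.33
NPV = -$9,400.00 + $5,301.07 + $7,767.33 = $3,668.40

$3,668.40


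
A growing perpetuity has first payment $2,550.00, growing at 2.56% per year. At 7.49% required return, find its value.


Formula: PV = C / (r - g)
Spread: r - g = 0.0749 - 0.0256 = 0.0493
Substituting: PV = $2,550.00 / 0.0493
PV = $51,724.14

$51,724.14


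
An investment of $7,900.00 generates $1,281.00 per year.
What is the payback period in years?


Formula: Payback = investment / annual cash flow
Substituting: Payback = $7,900.00 / $1,281.00
Payback = 6.1671 years

6.1671 years


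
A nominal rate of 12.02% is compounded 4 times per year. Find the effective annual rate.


Formula: EAR = (1 + r/m)^m - 1
Period rate: r/m = 0.1202 / 4 = 0.03005
Compounding: (1 + 0.03005)^4 = 1.125727
EAR = 1.125727 - 1 = 0.125727

0.125727


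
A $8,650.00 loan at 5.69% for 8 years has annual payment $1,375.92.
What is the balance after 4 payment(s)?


Formula: Balance = PV*(1+r)^k - PMT*((1+r)^k - 1)/r
Growth: (1 + 0.0569)^4 = 1.247773
Accumulated factor: ((1+r)^k - 1)/r = 4.354535
Balance = $8,650.00 * 1.247773 - $1,375.92 * 4.354535
Balance = $4,801.75

$4,801.75


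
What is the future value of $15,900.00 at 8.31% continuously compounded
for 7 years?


Formula: FV = P * e^(r*t)
Exponent: r*t = 0.0831 * 7 = 0.5817
e^(0.5817) = 1.789077
FV = $15,900.00 * 1.789077 = $28,446.33

$28,446.33


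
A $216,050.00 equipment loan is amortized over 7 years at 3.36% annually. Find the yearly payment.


Formula: PMT = PV * r / (1 - (1+r)^(-n))
Denominator: 1 - (1 + 0.0336)^(-7) = 0.206526
Numerator: $216,050.00 * 0.0336 = 7259.28
PMT = 7259.28 / 0.206526 = $35,149.41

$35,149.41


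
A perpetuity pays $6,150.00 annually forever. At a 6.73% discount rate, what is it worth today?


Formula: PV = C / r
Substituting: PV = $6,150.00 / 0.0673
PV = $91,381.87

$91,381.87


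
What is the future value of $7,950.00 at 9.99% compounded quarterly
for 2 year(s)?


Formula: FV = P * (1 + r/m)^(m*t)
Period rate: r/m = 0.0999 / 4 = 0.024975
Total periods: m*t = 4 * 2 = 8
Growth factor: (1 + 0.024975)^8 = 1.218165
FV = $7,950.00 * 1.218165 = $9,684.41

$9,684.41


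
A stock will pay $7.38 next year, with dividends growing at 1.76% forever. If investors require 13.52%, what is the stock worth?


Formula: P = D1 / (r - g)
Spread: r - g = 0.1352 - 0.0176 = 0.1176
Substituting: P = $7.38 / 0.1176
P = $62.76

$62.76


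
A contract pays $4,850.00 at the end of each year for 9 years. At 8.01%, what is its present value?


Formula: PV = PMT * (1 - (1+r)^(-n)) / r
Discount factor: (1 + 0.0801)^(-9) = 0.499832
Bracket: 1 - 0.499832 = 0.500168
PV = $4,850.00 * 0.500168 / 0.0801 = $30,284.81

$30,284.81


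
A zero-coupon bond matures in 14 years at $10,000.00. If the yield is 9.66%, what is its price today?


Formula: Price = FV / (1 + r)^n
Substituting: Price = $10,000.00 / (1 + 0.0966)^14
Discount factor: (1.0966)^14 = 3.636431
Price = $10,000.00 / 3.636431 = $2,749.95

$2,749.95


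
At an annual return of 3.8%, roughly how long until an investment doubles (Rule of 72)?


Formula: Years ≈ 72 / r
Substituting: Years ≈ 72 / 3.8
Years ≈ 18.9

18.9 years


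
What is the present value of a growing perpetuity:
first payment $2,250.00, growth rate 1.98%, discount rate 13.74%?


Formula: PV = C / (r - g)
Spread: r - g = 0.1374 - 0.0198 = 0.1176
Substituting: PV = $2,250.00 / 0.1176
PV = $19,132.65

$19,132.65


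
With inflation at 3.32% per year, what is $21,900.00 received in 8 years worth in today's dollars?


Formula: Real value = nominal / (1 + inflation)^years
Price level: (1 + 0.0332)^8 = 1.298599
Real value = $21,900.00 / 1.298599 = $16,864.32

$16,864.32


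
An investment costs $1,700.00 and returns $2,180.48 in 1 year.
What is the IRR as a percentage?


Formula: IRR = C1/C0 - 1
Substituting: IRR = $2,180.48 / $1,700.00 - 1
Ratio: 1.282635 - 1 = 0.282635
IRR = 28.2635%

28.2635%


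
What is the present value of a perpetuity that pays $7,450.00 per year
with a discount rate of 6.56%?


Formula: PV = C / r
Substituting: PV = $7,450.00 / 0.0656
PV = $113,567.07

$113,567.07


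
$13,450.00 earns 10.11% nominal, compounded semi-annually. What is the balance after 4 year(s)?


Formula: FV = P * (1 + r/m)^(m*t)
Period rate: r/m = 0.1011 / 2 = 0.05055
Total periods: m*t = 2 * 4 = 8
Growth factor: (1 + 0.05055)^8 = 1.483658
FV = $13,450.00 * 1.483658 = $19,955.20

$19,955.20


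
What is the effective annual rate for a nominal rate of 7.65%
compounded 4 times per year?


Formula: EAR = (1 + r/m)^m - 1
Period rate: r/m = 0.0765 / 4 = 0.019125
Compounding: (1 + 0.019125)^4 = 1.078723
EAR = 1.078723 - 1 = 0.078723

0.078723


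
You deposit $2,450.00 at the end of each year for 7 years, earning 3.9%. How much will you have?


Formula: FV = PMT * ((1+r)^n - 1) / r
Growth factor: (1 + 0.039)^7 = 1.3071
Numerator: 1.3071 - 1 = 0.3071
FV = $2,450.00 * 0.3071 / 0.039 = $19,292.18

$19,292.18


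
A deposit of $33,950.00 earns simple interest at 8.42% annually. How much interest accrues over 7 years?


Formula: I = P * r * t
Substituting: I = $33,950.00 * 0.0842 * 7
Step: I = $33,950.00 * 0.5894
I = $20,010.13

$20,010.13


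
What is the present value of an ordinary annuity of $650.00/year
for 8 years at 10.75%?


Formula: PV = PMT * (1 - (1+r)^(-n)) / r
Discount factor: (1 + 0.1075)^(-8) = 0.441825
Bracket: 1 - 0.441825 = 0.558175
PV = $650.00 * 0.558175 / 0.1075 = $3,375.01

$3,375.01


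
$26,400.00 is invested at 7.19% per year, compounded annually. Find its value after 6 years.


Formula: FV = P * (1 + r)^n
Substituting: FV = $26,400.00 * (1 + 0.0719)^6
Growth factor: (1.0719)^6 = 1.516791
FV = $26,400.00 * 1.516791 = $40,043.27

$40,043.27


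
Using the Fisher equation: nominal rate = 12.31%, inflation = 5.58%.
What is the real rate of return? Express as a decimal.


Formula: (1 + r_real) = (1 + r_nom) / (1 + inflation)
Substituting: (1 + r_real) = 1.1231 / 1.0558
(1 + r_real) = 1.063743
r_real = 1.063743 - 1 = 0.063743

0.063743


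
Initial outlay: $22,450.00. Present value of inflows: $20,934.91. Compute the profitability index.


Formula: PI = PV(cash flows) / initial investment
Substituting: PI = $20,934.91 / $22,450.00
PI = 0.9325

0.9325


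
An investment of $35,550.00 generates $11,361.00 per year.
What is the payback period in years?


Formula: Payback = investment / annual cash flow
Substituting: Payback = $35,550.00 / $11,361.00
Payback = 3.1291 years

3.1291 years


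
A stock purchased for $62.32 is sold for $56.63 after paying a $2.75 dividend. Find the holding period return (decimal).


Formula: HPR = (P1 - P0 + D) / P0
Gain: $56.63 - $62.32 + $2.75 = -$2.94
HPR = -$2.94 / $62.32 = -0.0472

-0.0472


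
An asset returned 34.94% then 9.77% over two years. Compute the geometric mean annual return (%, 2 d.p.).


Formula: Geometric mean = ((1+r1)*(1+r2))^(1/2) - 1
Product: (1 + 0.3494) * (1 + 0.0977) = 1.3494 * 1.0977 = 1.481236
Square root: 1.481236^0.5 = 1.217061
Geometric mean = 1.217061 - 1 = 0.217061
As percentage: 21.71%

21.71%


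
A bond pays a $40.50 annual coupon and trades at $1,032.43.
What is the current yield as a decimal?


Formula: Current yield = annual coupon / price
Substituting: CY = $40.50 / $1,032.43
CY = 0.039228

0.039228


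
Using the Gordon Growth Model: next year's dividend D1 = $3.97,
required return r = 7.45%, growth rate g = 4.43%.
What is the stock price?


Formula: P = D1 / (r - g)
Spread: r - g = 0.0745 - 0.0443 = 0.0302
Substituting: P = $3.97 / 0.0302
P = $131.46

$131.46


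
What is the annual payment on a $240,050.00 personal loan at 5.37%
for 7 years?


Formula: PMT = PV * r / (1 - (1+r)^(-n))
Denominator: 1 - (1 + 0.0537)^(-7) = 0.306604
Numerator: $240,050.00 * 0.0537 = 12890.685
PMT = 12890.685 / 0.306604 = $42,043.39

$42,043.39


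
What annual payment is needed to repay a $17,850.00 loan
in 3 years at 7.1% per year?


Formula: PMT = PV * r / (1 - (1+r)^(-n))
Denominator: 1 - (1 + 0.071)^(-3) = 0.185987
Numerator: $17,850.00 * 0.071 = 1267.35
PMT = 1267.35 / 0.185987 = $6,814.20

$6,814.20


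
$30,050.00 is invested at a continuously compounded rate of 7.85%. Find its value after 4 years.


Formula: FV = P * e^(r*t)
Exponent: r*t = 0.0785 * 4 = 0.314
e^(0.314) = 1.36889
FV = $30,050.00 * 1.36889 = $41,135.14

$41,135.14


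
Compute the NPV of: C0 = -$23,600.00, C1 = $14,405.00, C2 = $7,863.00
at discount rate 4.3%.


Formula: NPV = C0 + C1/(1+r) + C2/(1+r)^2
Discount C1: $14,405.00 / (1 + 0.043) = $13,811.12
Discount C2: $7,863.00 / (1 + 0.043)^2 = $7,228.03
NPV = -$23,600.00 + $13,811.12 + $7,228.03 = -$2,560.85

-$2,560.85


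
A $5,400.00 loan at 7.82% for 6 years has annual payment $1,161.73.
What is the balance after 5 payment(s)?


Formula: Balance = PV*(1+r)^k - PMT*((1+r)^k - 1)/r
Growth: (1 + 0.0782)^5 = 1.457124
Accumulated factor: ((1+r)^k - 1)/r = 5.845581
Balance = $5,400.00 * 1.457124 - $1,161.73 * 5.845581
Balance = $1,077.49

$1,077.49


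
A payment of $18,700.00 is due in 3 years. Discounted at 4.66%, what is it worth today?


Formula: PV = FV / (1 + r)^n
Substituting: PV = $18,700.00 / (1 + 0.0466)^3
Discount factor: (1.0466)^3 = 1.146416
PV = $18,700.00 / 1.146416 = $16,311.71

$16,311.71


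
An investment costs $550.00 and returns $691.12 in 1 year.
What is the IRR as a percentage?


Formula: IRR = C1/C0 - 1
Substituting: IRR = $691.12 / $550.00 - 1
Ratio: 1.256582 - 1 = 0.256582
IRR = 25.6582%

25.6582%


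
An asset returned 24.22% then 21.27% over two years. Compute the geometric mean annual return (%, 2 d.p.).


Formula: Geometric mean = ((1+r1)*(1+r2))^(1/2) - 1
Product: (1 + 0.2422) * (1 + 0.2127) = 1.2422 * 1.2127 = 1.506416
Square root: 1.506416^0.5 = 1.227361
Geometric mean = 1.227361 - 1 = 0.227361
As percentage: 22.74%

22.74%


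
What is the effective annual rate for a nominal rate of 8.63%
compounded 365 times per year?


Formula: EAR = (1 + r/m)^m - 1
Period rate: r/m = 0.0863 / 365 = 0.000236
Compounding: (1 + 0.000236)^365 = 1.090122
EAR = 1.090122 - 1 = 0.090122

0.090122


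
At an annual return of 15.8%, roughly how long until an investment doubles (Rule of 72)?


Formula: Years ≈ 72 / r
Substituting: Years ≈ 72 / 15.8
Years ≈ 4.6

4.6 years
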